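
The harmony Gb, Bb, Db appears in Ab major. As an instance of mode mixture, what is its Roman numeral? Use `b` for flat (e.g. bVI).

In Ab major scale degree 7 is G; Gb is its lowered form, from Ab minor. Gb–Bb–Db is a major chord — the form found in Ab minor, not the diatonic vii° (Gdim). Borrowed into Ab major it is written bVII.

bVII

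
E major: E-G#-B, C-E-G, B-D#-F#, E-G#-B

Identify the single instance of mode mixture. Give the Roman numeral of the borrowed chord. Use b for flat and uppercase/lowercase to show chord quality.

bVI

E major has the diatonic set E, F#m, G#m, A, B, C#m, D#dim. E–G#–B = E and B–D#–F# = B both belong to that set. But C–E–G is foreign: the diatonic vi on degree 6 is C#m, whereas C comes from E minor. It is labeled bVI.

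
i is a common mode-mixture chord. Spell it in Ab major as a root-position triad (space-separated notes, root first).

Ab Cb Eb

The root, Ab, is scale degree 1 — the same note in Ab major and Ab minor; only the chord quality changes. In Ab minor the chord on Ab is Ab–Cb–Eb.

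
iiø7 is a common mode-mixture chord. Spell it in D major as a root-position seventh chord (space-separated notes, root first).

The root, E, is scale degree 2 — the same note in D major and D minor; only the chord quality changes. Building the half-diminished-seventh chord from the parallel minor on E: E–G–Bb–D.

E G Bb D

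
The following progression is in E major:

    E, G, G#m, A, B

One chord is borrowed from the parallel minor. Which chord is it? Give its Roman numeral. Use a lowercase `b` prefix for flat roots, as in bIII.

bIII

E major has the diatonic set E, F#m, G#m, A, B, C#m, D#dim. E, G#m, A and B all belong to that set. But G (G–B–D) is foreign: the diatonic iii on degree 3 is G#m, whereas G comes from E minor. It is labeled bIII.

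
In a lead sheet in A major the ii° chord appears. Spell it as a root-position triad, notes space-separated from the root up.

The root, B, is scale degree 2 — the same note in A major and A minor; only the chord quality changes. In A minor the chord on B is B–D–F.

B D F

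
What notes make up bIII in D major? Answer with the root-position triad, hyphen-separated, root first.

Scale degree 3 in D major is F#. bIII uses the lowered form, F, taken from D minor. Building the major chord from the parallel minor on F: F–A–C.

F-A-C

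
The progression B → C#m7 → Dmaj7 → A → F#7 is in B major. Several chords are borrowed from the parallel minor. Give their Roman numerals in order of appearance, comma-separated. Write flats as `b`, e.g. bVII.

bIIImaj7, bVII

The diatonic triads in B major are B, C#m, D#m, E, F#, G#m, A#dim. B, C#m7 and F#7 all belong to that set. Dmaj7 (D–F#–A–C#) is not: scale degree 3 in B major carries D#m (iii). In B minor the chord on that degree is Dmaj7, so here it functions as bIIImaj7, borrowed from the parallel minor. A (A–C#–E) is not: scale degree 7 in B major carries A#dim (vii°). In B minor the chord on that degree is A, so here it functions as bVII, borrowed from the parallel minor.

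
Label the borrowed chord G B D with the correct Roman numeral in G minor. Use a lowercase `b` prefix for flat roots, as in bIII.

I

The root G is the diatonic 1st degree of G minor; the borrowing shows in the chord quality. Diatonically G minor has Gm (i) on that degree; G–B–D is instead the major chord native to G major, so it takes the label I.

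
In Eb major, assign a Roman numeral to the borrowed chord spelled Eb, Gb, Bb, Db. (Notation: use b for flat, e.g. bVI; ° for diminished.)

i7

Eb is scale degree 1 in Eb major. Eb–Gb–Bb–Db is a minor-seventh chord — the form found in Eb minor, not the diatonic I (Eb). Borrowed into Eb major it is written i7.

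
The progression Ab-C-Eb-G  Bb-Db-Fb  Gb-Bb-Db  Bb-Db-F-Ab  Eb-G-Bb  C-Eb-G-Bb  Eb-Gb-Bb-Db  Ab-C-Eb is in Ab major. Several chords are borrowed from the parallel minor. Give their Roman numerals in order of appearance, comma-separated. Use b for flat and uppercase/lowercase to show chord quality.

ii°, bVII, v7

In Ab major the diatonic chords are Ab, Bbm, Cm, Db, Eb, Fm, Gdim. Ab–C–Eb–G = Abmaj7, Bb–Db–F–Ab = Bbm7, Eb–G–Bb = Eb, C–Eb–G–Bb = Cm7 and Ab–C–Eb = Ab all belong to that set. Bb–Db–Fb doesn't fit — on degree 2 Ab major would have Bbm (ii). Bbdim is the degree-2 chord of Ab minor, so it is the borrowed ii°. But Gb–Bb–Db is foreign: the diatonic vii° on degree 7 is Gdim, whereas Gb comes from Ab minor. It is labeled bVII. But Eb–Gb–Bb–Db is foreign: the diatonic V on degree 5 is Eb, whereas Ebm7 comes from Ab minor. It is labeled v7.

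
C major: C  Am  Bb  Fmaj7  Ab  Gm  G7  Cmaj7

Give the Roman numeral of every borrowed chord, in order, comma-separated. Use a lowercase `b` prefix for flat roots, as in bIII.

C major has the diatonic set C, Dm, Em, F, G, Am, Bdim. C, Am, Fmaj7, G7 and Cmaj7 all belong to that set. But Bb (Bb–D–F) is foreign: the diatonic vii° on degree 7 is Bdim, whereas Bb comes from C minor. It is labeled bVII. Ab (Ab–C–Eb) is not: scale degree 6 in C major carries Am (vi). In C minor the chord on that degree is Ab, so here it functions as bVI, borrowed from the parallel minor. Gm (G–Bb–D) doesn't fit — on degree 5 C major would have G (V). Gm is the degree-5 chord of C minor, so it is the borrowed v.

bVII, bVI, v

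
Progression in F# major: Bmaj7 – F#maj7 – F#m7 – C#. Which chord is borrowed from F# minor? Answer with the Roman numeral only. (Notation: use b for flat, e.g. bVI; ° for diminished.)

The diatonic triads in F# major are F#, G#m, A#m, B, C#, D#m, E#dim. Bmaj7, F#maj7 and C# are all diatonic. F#m7 (F#–A–C#–E) doesn't fit — on degree 1 F# major would have F# (I). F#m7 is the degree-1 chord of F# minor, so it is the borrowed i7.

i7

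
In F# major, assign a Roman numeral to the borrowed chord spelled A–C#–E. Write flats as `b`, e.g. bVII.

bIII

In F# major scale degree 3 is A#; A is its lowered form, from F# minor. Diatonically F# major has A#m (iii) on that degree; A–C#–E is instead the major chord native to F# minor, so it takes the label bIII.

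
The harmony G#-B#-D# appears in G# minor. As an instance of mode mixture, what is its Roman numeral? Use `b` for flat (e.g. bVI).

The root G# is the diatonic 1st degree of G# minor; the borrowing shows in the chord quality. G#–B#–D# is a major chord — the form found in G# major, not the diatonic i (G#m). Borrowed into G# minor it is written I.

I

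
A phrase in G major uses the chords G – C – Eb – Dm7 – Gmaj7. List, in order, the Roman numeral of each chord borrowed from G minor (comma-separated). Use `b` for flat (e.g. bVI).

G major has the diatonic set G, Am, Bm, C, D, Em, F#dim. G, C and Gmaj7 are all diatonic. But Eb (Eb–G–Bb) is foreign: the diatonic vi on degree 6 is Em, whereas Eb comes from G minor. It is labeled bVI. Dm7 (D–F–A–C) doesn't fit — on degree 5 G major would have D (V). Dm7 is the degree-5 chord of G minor, so it is the borrowed v7.

bVI, v7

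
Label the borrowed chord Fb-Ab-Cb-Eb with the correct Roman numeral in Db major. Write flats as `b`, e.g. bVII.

bIIImaj7

In Db major scale degree 3 is F; Fb is its lowered form, from Db minor. Diatonically Db major has Fm (iii) on that degree; Fb–Ab–Cb–Eb is instead the major-seventh chord native to Db minor, so it takes the label bIIImaj7.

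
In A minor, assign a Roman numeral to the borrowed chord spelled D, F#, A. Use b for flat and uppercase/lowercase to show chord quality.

The root D is the diatonic 4th degree of A minor; the borrowing shows in the chord quality. The diatonic chord on degree 4 would be Dm (iv), but D–F#–A is the major chord from A major. As a borrowed chord it is labeled IV.

IV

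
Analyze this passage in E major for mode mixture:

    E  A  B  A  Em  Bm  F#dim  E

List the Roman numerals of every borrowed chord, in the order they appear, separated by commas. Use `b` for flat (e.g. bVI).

In E major the diatonic chords are E, F#m, G#m, A, B, C#m, D#dim. Of the given chords, E, A and B are diatonic. Em (E–G–B) is not: scale degree 1 in E major carries E (I). In E minor the chord on that degree is Em, so here it functions as i, borrowed from the parallel minor. Bm (B–D–F#) doesn't fit — on degree 5 E major would have B (V). Bm is the degree-5 chord of E minor, so it is the borrowed v. F#dim (F#–A–C) doesn't fit — on degree 2 E major would have F#m (ii). F#dim is the degree-2 chord of E minor, so it is the borrowed ii°.

i, v, ii°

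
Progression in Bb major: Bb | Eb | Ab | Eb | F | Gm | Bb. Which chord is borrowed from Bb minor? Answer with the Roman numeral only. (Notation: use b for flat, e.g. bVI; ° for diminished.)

The diatonic triads in Bb major are Bb, Cm, Dm, Eb, F, Gm, Adim. Bb, Eb, F and Gm are all diatonic. But Ab (Ab–C–Eb) is foreign: the diatonic vii° on degree 7 is Adim, whereas Ab comes from Bb minor. It is labeled bVII.

bVII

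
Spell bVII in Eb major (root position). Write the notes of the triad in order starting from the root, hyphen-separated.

bVII is built on the lowered scale degree 7. In Eb major degree 7 is D; lowered it becomes Db. Stacking thirds in Eb minor on Db gives Db–F–Ab.

Db-F-Ab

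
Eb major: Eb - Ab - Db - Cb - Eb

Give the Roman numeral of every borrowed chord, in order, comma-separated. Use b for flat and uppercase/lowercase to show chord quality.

bVII, bVI

In Eb major the diatonic chords are Eb, Fm, Gm, Ab, Bb, Cm, Ddim. Eb and Ab both belong to that set. But Db (Db–F–Ab) is foreign: the diatonic vii° on degree 7 is Ddim, whereas Db comes from Eb minor. It is labeled bVII. Cb (Cb–Eb–Gb) is not: scale degree 6 in Eb major carries Cm (vi). In Eb minor the chord on that degree is Cb, so here it functions as bVI, borrowed from the parallel minor.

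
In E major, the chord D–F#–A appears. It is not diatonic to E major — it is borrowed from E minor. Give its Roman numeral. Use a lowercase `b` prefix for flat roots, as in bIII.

bVII

The root D is the lowered 7th scale degree — diatonically E major has D# there. D–F#–A is a major chord — the form found in E minor, not the diatonic vii° (D#dim). Borrowed into E major it is written bVII.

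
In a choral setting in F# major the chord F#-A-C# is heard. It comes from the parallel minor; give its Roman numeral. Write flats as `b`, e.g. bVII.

The root F# is the diatonic 1st degree of F# major; the borrowing shows in the chord quality. Diatonically F# major has F# (I) on that degree; F#–A–C# is instead the minor chord native to F# minor, so it takes the label i.

i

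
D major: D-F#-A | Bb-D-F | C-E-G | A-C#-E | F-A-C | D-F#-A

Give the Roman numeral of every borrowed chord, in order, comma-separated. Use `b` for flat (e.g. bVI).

In D major the diatonic chords are D, Em, F#m, G, A, Bm, C#dim. D–F#–A = D and A–C#–E = A both belong to that set. Bb–D–F doesn't fit — on degree 6 D major would have Bm (vi). Bb is the degree-6 chord of D minor, so it is the borrowed bVI. C–E–G is not: scale degree 7 in D major carries C#dim (vii°). In D minor the chord on that degree is C, so here it functions as bVII, borrowed from the parallel minor. F–A–C is not: scale degree 3 in D major carries F#m (iii). In D minor the chord on that degree is F, so here it functions as bIII, borrowed from the parallel minor.

bVI, bVII, bIII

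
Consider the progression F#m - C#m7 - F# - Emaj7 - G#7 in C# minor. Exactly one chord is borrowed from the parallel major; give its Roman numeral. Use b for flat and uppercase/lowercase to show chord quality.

The diatonic triads in C# minor (with V from harmonic minor) are C#m, D#dim, E, F#m, G#, A, B. F#m, C#m7, Emaj7 and G#7 all belong to that set. F# (F#–A#–C#) is not: scale degree 4 in C# minor carries F#m (iv). In C# major the chord on that degree is F#, so here it functions as IV, borrowed from the parallel major.

IV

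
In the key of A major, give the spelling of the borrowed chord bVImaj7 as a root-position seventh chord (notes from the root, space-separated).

The root of bVImaj7 is the lowered 6th degree: F# becomes F. Building the major-seventh chord from the parallel minor on F: F–A–C–E.

F A C E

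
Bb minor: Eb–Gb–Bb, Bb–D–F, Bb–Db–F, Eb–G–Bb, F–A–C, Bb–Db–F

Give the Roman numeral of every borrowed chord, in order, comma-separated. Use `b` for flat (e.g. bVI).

I, IV

Bb minor has the diatonic set Bbm, Cdim, Db, Ebm, F, Gb, Ab (with V from harmonic minor). Eb–Gb–Bb = Ebm, Bb–Db–F = Bbm and F–A–C = F all belong to that set. But Bb–D–F is foreign: the diatonic i on degree 1 is Bbm, whereas Bb comes from Bb major. It is labeled I. But Eb–G–Bb is foreign: the diatonic iv on degree 4 is Ebm, whereas Eb comes from Bb major. It is labeled IV.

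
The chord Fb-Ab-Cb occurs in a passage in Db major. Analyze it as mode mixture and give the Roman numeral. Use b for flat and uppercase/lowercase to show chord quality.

bIII

Fb is the lowered form of scale degree 3 in Db major (the diatonic degree 3 is F). Fb–Ab–Cb is a major chord — the form found in Db minor, not the diatonic iii (Fm). Borrowed into Db major it is written bIII.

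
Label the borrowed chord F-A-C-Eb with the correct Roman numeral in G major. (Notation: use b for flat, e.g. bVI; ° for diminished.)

F is the lowered form of scale degree 7 in G major (the diatonic degree 7 is F#). F–A–C–Eb is a dominant-seventh chord — the form found in G minor, not the diatonic vii° (F#dim). Borrowed into G major it is written bVII7.

bVII7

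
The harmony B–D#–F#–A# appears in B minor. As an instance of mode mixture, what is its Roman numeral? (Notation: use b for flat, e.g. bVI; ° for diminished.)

Imaj7

The root B is the diatonic 1st degree of B minor; the borrowing shows in the chord quality. The diatonic chord on degree 1 would be Bm (i), but B–D#–F#–A# is the major-seventh chord from B major. As a borrowed chord it is labeled Imaj7.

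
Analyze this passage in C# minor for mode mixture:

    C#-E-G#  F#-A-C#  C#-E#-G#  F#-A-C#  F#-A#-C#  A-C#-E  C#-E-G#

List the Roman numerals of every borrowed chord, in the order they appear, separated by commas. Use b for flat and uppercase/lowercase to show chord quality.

In C# minor (with V from harmonic minor) the diatonic chords are C#m, D#dim, E, F#m, G#, A, B. Of the given chords, C#–E–G# = C#m, F#–A–C# = F#m and A–C#–E = A are diatonic. C#–E#–G# doesn't fit — on degree 1 C# minor would have C#m (i). C# is the degree-1 chord of C# major, so it is the borrowed I. F#–A#–C# doesn't fit — on degree 4 C# minor would have F#m (iv). F# is the degree-4 chord of C# major, so it is the borrowed IV.

I, IV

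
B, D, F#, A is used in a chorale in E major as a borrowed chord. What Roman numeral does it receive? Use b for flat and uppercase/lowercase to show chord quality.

The root B is the diatonic 5th degree of E major; the borrowing shows in the chord quality. The diatonic chord on degree 5 would be B (V), but B–D–F#–A is the minor-seventh chord from E minor. As a borrowed chord it is labeled v7.

v7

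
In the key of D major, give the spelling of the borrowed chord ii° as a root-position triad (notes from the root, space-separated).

The root, E, is scale degree 2 — the same note in D major and D minor; only the chord quality changes. In D minor the chord on E is E–G–Bb.

E G Bb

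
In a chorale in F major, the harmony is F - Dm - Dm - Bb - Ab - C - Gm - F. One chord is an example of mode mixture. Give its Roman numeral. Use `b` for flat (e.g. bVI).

F major has the diatonic set F, Gm, Am, Bb, C, Dm, Edim. F, Dm, Bb, C and Gm are all diatonic. Ab (Ab–C–Eb) doesn't fit — on degree 3 F major would have Am (iii). Ab is the degree-3 chord of F minor, so it is the borrowed bIII.

bIII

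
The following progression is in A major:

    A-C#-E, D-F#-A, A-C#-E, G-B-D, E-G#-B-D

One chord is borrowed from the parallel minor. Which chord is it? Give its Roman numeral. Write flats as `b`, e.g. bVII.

The diatonic triads in A major are A, Bm, C#m, D, E, F#m, G#dim. Of the given chords, A–C#–E = A, D–F#–A = D and E–G#–B–D = E7 are diatonic. But G–B–D is foreign: the diatonic vii° on degree 7 is G#dim, whereas G comes from A minor. It is labeled bVII.

bVII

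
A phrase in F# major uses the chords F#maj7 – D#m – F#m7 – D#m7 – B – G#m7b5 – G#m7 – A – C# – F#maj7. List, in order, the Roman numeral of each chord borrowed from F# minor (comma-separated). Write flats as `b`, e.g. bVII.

The diatonic triads in F# major are F#, G#m, A#m, B, C#, D#m, E#dim. Of the given chords, F#maj7, D#m, D#m7, B, G#m7 and C# are diatonic. But F#m7 (F#–A–C#–E) is foreign: the diatonic I on degree 1 is F#, whereas F#m7 comes from F# minor. It is labeled i7. G#m7b5 (G#–B–D–F#) is not: scale degree 2 in F# major carries G#m (ii). In F# minor the chord on that degree is G#m7b5, so here it functions as iiø7, borrowed from the parallel minor. But A (A–C#–E) is foreign: the diatonic iii on degree 3 is A#m, whereas A comes from F# minor. It is labeled bIII.

i7, iiø7, bIII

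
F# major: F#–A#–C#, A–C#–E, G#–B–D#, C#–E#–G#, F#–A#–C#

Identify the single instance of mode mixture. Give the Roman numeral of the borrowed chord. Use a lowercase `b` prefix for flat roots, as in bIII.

bIII

F# major has the diatonic set F#, G#m, A#m, B, C#, D#m, E#dim. F#–A#–C# = F#, G#–B–D# = G#m and C#–E#–G# = C# are all diatonic. A–C#–E is not: scale degree 3 in F# major carries A#m (iii). In F# minor the chord on that degree is A, so here it functions as bIII, borrowed from the parallel minor.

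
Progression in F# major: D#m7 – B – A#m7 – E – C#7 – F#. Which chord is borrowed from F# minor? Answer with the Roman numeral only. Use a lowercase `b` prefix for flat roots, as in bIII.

In F# major the diatonic chords are F#, G#m, A#m, B, C#, D#m, E#dim. D#m7, B, A#m7, C#7 and F# all belong to that set. E (E–G#–B) doesn't fit — on degree 7 F# major would have E#dim (vii°). E is the degree-7 chord of F# minor, so it is the borrowed bVII.

bVII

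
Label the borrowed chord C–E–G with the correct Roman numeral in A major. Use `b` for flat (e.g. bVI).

bIII

In A major scale degree 3 is C#; C is its lowered form, from A minor. Diatonically A major has C#m (iii) on that degree; C–E–G is instead the major chord native to A minor, so it takes the label bIII.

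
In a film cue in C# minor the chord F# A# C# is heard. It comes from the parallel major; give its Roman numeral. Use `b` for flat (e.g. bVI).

IV

The root F# is the diatonic 4th degree of C# minor; the borrowing shows in the chord quality. The diatonic chord on degree 4 would be F#m (iv), but F#–A#–C# is the major chord from C# major. As a borrowed chord it is labeled IV.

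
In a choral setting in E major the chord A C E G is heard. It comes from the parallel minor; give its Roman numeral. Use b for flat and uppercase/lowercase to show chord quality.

The root A is the diatonic 4th degree of E major; the borrowing shows in the chord quality. Diatonically E major has A (IV) on that degree; A–C–E–G is instead the minor-seventh chord native to E minor, so it takes the label iv7.

iv7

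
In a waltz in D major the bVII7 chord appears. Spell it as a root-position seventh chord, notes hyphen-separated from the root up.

C-E-G-Bb

The root of bVII7 is the lowered 7th degree: C# becomes C. Building the dominant-seventh chord from the parallel minor on C: C–E–G–Bb.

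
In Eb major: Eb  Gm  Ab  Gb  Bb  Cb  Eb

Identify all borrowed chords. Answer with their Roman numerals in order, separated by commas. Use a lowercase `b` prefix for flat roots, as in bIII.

The diatonic triads in Eb major are Eb, Fm, Gm, Ab, Bb, Cm, Ddim. Of the given chords, Eb, Gm, Ab and Bb are diatonic. Gb (Gb–Bb–Db) doesn't fit — on degree 3 Eb major would have Gm (iii). Gb is the degree-3 chord of Eb minor, so it is the borrowed bIII. Cb (Cb–Eb–Gb) is not: scale degree 6 in Eb major carries Cm (vi). In Eb minor the chord on that degree is Cb, so here it functions as bVI, borrowed from the parallel minor.

bIII, bVI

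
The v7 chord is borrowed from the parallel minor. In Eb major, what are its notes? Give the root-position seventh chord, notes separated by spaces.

v7 is built on scale degree 5, which is Bb in both Eb major and its parallel. Building the minor-seventh chord from the parallel minor on Bb: Bb–Db–F–Ab.

Bb Db F Ab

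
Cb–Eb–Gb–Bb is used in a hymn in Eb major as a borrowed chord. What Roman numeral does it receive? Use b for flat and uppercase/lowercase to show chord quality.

Cb is the lowered form of scale degree 6 in Eb major (the diatonic degree 6 is C). Diatonically Eb major has Cm (vi) on that degree; Cb–Eb–Gb–Bb is instead the major-seventh chord native to Eb minor, so it takes the label bVImaj7.

bVImaj7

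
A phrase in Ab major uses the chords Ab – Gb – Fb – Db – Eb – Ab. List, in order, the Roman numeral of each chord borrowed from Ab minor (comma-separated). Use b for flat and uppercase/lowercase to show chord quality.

Ab major has the diatonic set Ab, Bbm, Cm, Db, Eb, Fm, Gdim. Ab, Db and Eb are all diatonic. Gb (Gb–Bb–Db) is not: scale degree 7 in Ab major carries Gdim (vii°). In Ab minor the chord on that degree is Gb, so here it functions as bVII, borrowed from the parallel minor. Fb (Fb–Ab–Cb) doesn't fit — on degree 6 Ab major would have Fm (vi). Fb is the degree-6 chord of Ab minor, so it is the borrowed bVI.

bVII, bVI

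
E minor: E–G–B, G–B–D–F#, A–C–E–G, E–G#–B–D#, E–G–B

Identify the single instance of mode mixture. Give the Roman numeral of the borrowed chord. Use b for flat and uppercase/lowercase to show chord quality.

Imaj7

E minor has the diatonic set Em, F#dim, G, Am, B, C, D (with V from harmonic minor). Of the given chords, E–G–B = Em, G–B–D–F# = Gmaj7 and A–C–E–G = Am7 are diatonic. E–G#–B–D# is not: scale degree 1 in E minor carries Em (i). In E major the chord on that degree is Emaj7, so here it functions as Imaj7, borrowed from the parallel major.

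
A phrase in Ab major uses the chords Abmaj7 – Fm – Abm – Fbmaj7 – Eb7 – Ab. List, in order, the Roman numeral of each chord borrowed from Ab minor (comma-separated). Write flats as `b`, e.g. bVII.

Ab major has the diatonic set Ab, Bbm, Cm, Db, Eb, Fm, Gdim. Abmaj7, Fm, Eb7 and Ab are all diatonic. Abm (Ab–Cb–Eb) is not: scale degree 1 in Ab major carries Ab (I). In Ab minor the chord on that degree is Abm, so here it functions as i, borrowed from the parallel minor. Fbmaj7 (Fb–Ab–Cb–Eb) is not: scale degree 6 in Ab major carries Fm (vi). In Ab minor the chord on that degree is Fbmaj7, so here it functions as bVImaj7, borrowed from the parallel minor.

i, bVImaj7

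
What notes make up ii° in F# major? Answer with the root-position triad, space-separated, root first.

G# B D

ii° is built on scale degree 2, which is G# in both F# major and its parallel. Building the diminished chord from the parallel minor on G#: G#–B–D.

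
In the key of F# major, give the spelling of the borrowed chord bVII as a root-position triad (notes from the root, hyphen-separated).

E-G#-B

The root of bVII is the lowered 7th degree: E# becomes E. In F# minor the chord on E is E–G#–B.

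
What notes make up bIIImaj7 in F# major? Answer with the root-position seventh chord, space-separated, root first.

The root of bIIImaj7 is the lowered 3rd degree: A# becomes A. Building the major-seventh chord from the parallel minor on A: A–C#–E–G#.

A C# E G#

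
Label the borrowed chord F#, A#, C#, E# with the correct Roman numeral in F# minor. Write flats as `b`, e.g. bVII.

Imaj7

F# is scale degree 1 in F# minor. The diatonic chord on degree 1 would be F#m (i), but F#–A#–C#–E# is the major-seventh chord from F# major. As a borrowed chord it is labeled Imaj7.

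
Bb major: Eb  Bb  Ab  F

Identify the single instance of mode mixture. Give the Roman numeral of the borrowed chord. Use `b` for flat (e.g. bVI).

The diatonic triads in Bb major are Bb, Cm, Dm, Eb, F, Gm, Adim. Eb, Bb and F are all diatonic. Ab (Ab–C–Eb) is not: scale degree 7 in Bb major carries Adim (vii°). In Bb minor the chord on that degree is Ab, so here it functions as bVII, borrowed from the parallel minor.

bVII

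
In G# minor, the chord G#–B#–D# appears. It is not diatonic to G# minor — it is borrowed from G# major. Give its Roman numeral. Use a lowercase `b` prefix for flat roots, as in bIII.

The root G# is the diatonic 1st degree of G# minor; the borrowing shows in the chord quality. Diatonically G# minor has G#m (i) on that degree; G#–B#–D# is instead the major chord native to G# major, so it takes the label I.

I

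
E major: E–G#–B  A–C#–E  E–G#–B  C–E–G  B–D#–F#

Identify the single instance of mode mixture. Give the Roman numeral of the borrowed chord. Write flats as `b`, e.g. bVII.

The diatonic triads in E major are E, F#m, G#m, A, B, C#m, D#dim. E–G#–B = E, A–C#–E = A and B–D#–F# = B are all diatonic. C–E–G is not: scale degree 6 in E major carries C#m (vi). In E minor the chord on that degree is C, so here it functions as bVI, borrowed from the parallel minor.

bVI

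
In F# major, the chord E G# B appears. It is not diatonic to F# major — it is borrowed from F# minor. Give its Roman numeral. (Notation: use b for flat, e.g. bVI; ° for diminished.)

bVII

In F# major scale degree 7 is E#; E is its lowered form, from F# minor. The diatonic chord on degree 7 would be E#dim (vii°), but E–G#–B is the major chord from F# minor. As a borrowed chord it is labeled bVII.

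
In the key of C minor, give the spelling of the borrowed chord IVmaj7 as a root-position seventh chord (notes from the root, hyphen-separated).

F-A-C-E

IVmaj7 is built on scale degree 4, which is F in both C minor and its parallel. In C major the chord on F is F–A–C–E.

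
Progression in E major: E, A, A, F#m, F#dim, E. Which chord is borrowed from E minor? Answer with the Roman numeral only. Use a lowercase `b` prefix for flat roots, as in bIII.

ii°

In E major the diatonic chords are E, F#m, G#m, A, B, C#m, D#dim. E, A and F#m all belong to that set. But F#dim (F#–A–C) is foreign: the diatonic ii on degree 2 is F#m, whereas F#dim comes from E minor. It is labeled ii°.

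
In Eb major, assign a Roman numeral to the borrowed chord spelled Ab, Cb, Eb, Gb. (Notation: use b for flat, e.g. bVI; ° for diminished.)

iv7

The root Ab is the diatonic 4th degree of Eb major; the borrowing shows in the chord quality. Ab–Cb–Eb–Gb is a minor-seventh chord — the form found in Eb minor, not the diatonic IV (Ab). Borrowed into Eb major it is written iv7.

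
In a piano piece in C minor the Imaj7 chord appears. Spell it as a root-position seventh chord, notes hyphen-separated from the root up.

The root, C, is scale degree 1 — the same note in C minor and C major; only the chord quality changes. In C major the chord on C is C–E–G–B.

C-E-G-B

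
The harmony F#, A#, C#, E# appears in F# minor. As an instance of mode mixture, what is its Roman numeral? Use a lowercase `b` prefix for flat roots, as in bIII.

Imaj7

The root F# is the diatonic 1st degree of F# minor; the borrowing shows in the chord quality. The diatonic chord on degree 1 would be F#m (i), but F#–A#–C#–E# is the major-seventh chord from F# major. As a borrowed chord it is labeled Imaj7.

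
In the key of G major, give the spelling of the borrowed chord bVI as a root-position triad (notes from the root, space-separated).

Eb G Bb

The root of bVI is the lowered 6th degree: E becomes Eb. Stacking thirds in G minor on Eb gives Eb–G–Bb.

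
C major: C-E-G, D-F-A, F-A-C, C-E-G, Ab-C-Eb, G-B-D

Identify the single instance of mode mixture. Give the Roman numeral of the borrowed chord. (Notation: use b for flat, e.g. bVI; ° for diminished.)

bVI

The diatonic triads in C major are C, Dm, Em, F, G, Am, Bdim. C–E–G = C, D–F–A = Dm, F–A–C = F and G–B–D = G all belong to that set. Ab–C–Eb doesn't fit — on degree 6 C major would have Am (vi). Ab is the degree-6 chord of C minor, so it is the borrowed bVI.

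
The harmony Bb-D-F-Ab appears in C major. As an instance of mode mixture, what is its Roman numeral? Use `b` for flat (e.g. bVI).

Bb is the lowered form of scale degree 7 in C major (the diatonic degree 7 is B). Bb–D–F–Ab is a dominant-seventh chord — the form found in C minor, not the diatonic vii° (Bdim). Borrowed into C major it is written bVII7.

bVII7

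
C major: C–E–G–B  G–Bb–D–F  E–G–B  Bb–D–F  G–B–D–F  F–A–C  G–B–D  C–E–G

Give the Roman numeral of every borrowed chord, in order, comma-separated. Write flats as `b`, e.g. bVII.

The diatonic triads in C major are C, Dm, Em, F, G, Am, Bdim. C–E–G–B = Cmaj7, E–G–B = Em, G–B–D–F = G7, F–A–C = F, G–B–D = G and C–E–G = C are all diatonic. G–Bb–D–F is not: scale degree 5 in C major carries G (V). In C minor the chord on that degree is Gm7, so here it functions as v7, borrowed from the parallel minor. But Bb–D–F is foreign: the diatonic vii° on degree 7 is Bdim, whereas Bb comes from C minor. It is labeled bVII.

v7, bVII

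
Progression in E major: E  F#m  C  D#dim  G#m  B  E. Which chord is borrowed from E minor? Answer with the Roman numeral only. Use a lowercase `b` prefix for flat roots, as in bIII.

E major has the diatonic set E, F#m, G#m, A, B, C#m, D#dim. Of the given chords, E, F#m, D#dim, G#m and B are diatonic. But C (C–E–G) is foreign: the diatonic vi on degree 6 is C#m, whereas C comes from E minor. It is labeled bVI.

bVI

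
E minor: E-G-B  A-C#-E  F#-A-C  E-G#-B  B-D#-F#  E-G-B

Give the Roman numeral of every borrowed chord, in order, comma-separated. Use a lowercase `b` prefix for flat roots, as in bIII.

The diatonic triads in E minor (with V from harmonic minor) are Em, F#dim, G, Am, B, C, D. E–G–B = Em, F#–A–C = F#dim and B–D#–F# = B all belong to that set. A–C#–E doesn't fit — on degree 4 E minor would have Am (iv). A is the degree-4 chord of E major, so it is the borrowed IV. E–G#–B doesn't fit — on degree 1 E minor would have Em (i). E is the degree-1 chord of E major, so it is the borrowed I.

IV, I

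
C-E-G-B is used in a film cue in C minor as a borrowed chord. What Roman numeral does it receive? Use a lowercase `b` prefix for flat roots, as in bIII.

C is scale degree 1 in C minor. C–E–G–B is a major-seventh chord — the form found in C major, not the diatonic i (Cm). Borrowed into C minor it is written Imaj7.

Imaj7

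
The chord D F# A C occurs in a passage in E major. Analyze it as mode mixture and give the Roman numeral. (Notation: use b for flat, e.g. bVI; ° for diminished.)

bVII7

D is the lowered form of scale degree 7 in E major (the diatonic degree 7 is D#). D–F#–A–C is a dominant-seventh chord — the form found in E minor, not the diatonic vii° (D#dim). Borrowed into E major it is written bVII7.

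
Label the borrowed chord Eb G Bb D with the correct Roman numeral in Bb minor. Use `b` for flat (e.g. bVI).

IVmaj7

Eb is scale degree 4 in Bb minor. Diatonically Bb minor has Ebm (iv) on that degree; Eb–G–Bb–D is instead the major-seventh chord native to Bb major, so it takes the label IVmaj7.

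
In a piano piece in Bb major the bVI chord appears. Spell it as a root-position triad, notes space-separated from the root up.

Gb Bb Db

bVI is built on the lowered scale degree 6. In Bb major degree 6 is G; lowered it becomes Gb. Building the major chord from the parallel minor on Gb: Gb–Bb–Db.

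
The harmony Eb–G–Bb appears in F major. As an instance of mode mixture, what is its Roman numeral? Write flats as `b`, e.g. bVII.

bVII

The root Eb is the lowered 7th scale degree — diatonically F major has E there. Diatonically F major has Edim (vii°) on that degree; Eb–G–Bb is instead the major chord native to F minor, so it takes the label bVII.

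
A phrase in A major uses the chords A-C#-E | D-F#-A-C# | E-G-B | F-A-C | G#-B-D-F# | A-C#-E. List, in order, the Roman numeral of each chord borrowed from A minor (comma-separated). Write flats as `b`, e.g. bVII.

In A major the diatonic chords are A, Bm, C#m, D, E, F#m, G#dim. A–C#–E = A, D–F#–A–C# = Dmaj7 and G#–B–D–F# = G#m7b5 all belong to that set. But E–G–B is foreign: the diatonic V on degree 5 is E, whereas Em comes from A minor. It is labeled v. F–A–C doesn't fit — on degree 6 A major would have F#m (vi). F is the degree-6 chord of A minor, so it is the borrowed bVI.

v, bVI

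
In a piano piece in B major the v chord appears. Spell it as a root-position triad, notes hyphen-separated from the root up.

F#-A-C#

The root, F#, is scale degree 5 — the same note in B major and B minor; only the chord quality changes. In B minor the chord on F# is F#–A–C#.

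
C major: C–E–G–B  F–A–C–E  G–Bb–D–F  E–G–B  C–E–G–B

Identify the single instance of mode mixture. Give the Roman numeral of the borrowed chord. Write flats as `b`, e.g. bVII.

v7

The diatonic triads in C major are C, Dm, Em, F, G, Am, Bdim. C–E–G–B = Cmaj7, F–A–C–E = Fmaj7 and E–G–B = Em are all diatonic. But G–Bb–D–F is foreign: the diatonic V on degree 5 is G, whereas Gm7 comes from C minor. It is labeled v7.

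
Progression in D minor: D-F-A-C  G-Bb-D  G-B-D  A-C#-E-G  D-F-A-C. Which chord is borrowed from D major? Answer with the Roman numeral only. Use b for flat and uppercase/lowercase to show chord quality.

IV

D minor has the diatonic set Dm, Edim, F, Gm, A, Bb, C (with V from harmonic minor). D–F–A–C = Dm7, G–Bb–D = Gm and A–C#–E–G = A7 are all diatonic. But G–B–D is foreign: the diatonic iv on degree 4 is Gm, whereas G comes from D major. It is labeled IV.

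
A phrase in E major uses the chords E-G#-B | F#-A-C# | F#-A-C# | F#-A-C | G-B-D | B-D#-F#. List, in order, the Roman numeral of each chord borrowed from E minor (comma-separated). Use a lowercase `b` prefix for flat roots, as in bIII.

In E major the diatonic chords are E, F#m, G#m, A, B, C#m, D#dim. Of the given chords, E–G#–B = E, F#–A–C# = F#m and B–D#–F# = B are diatonic. F#–A–C doesn't fit — on degree 2 E major would have F#m (ii). F#dim is the degree-2 chord of E minor, so it is the borrowed ii°. G–B–D doesn't fit — on degree 3 E major would have G#m (iii). G is the degree-3 chord of E minor, so it is the borrowed bIII.

ii°, bIII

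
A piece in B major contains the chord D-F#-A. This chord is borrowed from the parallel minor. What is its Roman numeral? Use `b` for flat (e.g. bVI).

The root D is the lowered 3rd scale degree — diatonically B major has D# there. Diatonically B major has D#m (iii) on that degree; D–F#–A is instead the major chord native to B minor, so it takes the label bIII.

bIII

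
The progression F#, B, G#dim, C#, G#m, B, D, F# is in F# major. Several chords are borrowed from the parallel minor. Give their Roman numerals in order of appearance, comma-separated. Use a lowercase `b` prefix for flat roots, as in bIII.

F# major has the diatonic set F#, G#m, A#m, B, C#, D#m, E#dim. F#, B, C# and G#m are all diatonic. G#dim (G#–B–D) doesn't fit — on degree 2 F# major would have G#m (ii). G#dim is the degree-2 chord of F# minor, so it is the borrowed ii°. D (D–F#–A) doesn't fit — on degree 6 F# major would have D#m (vi). D is the degree-6 chord of F# minor, so it is the borrowed bVI.

ii°, bVI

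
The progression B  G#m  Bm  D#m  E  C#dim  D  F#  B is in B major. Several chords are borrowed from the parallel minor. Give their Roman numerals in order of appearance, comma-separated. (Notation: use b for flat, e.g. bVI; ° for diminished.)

i, ii°, bIII

B major has the diatonic set B, C#m, D#m, E, F#, G#m, A#dim. B, G#m, D#m, E and F# all belong to that set. But Bm (B–D–F#) is foreign: the diatonic I on degree 1 is B, whereas Bm comes from B minor. It is labeled i. C#dim (C#–E–G) doesn't fit — on degree 2 B major would have C#m (ii). C#dim is the degree-2 chord of B minor, so it is the borrowed ii°. But D (D–F#–A) is foreign: the diatonic iii on degree 3 is D#m, whereas D comes from B minor. It is labeled bIII.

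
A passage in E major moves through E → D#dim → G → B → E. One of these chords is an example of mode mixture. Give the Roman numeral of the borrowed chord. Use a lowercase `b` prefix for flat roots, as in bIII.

bIII

The diatonic triads in E major are E, F#m, G#m, A, B, C#m, D#dim. E, D#dim and B are all diatonic. G (G–B–D) doesn't fit — on degree 3 E major would have G#m (iii). G is the degree-3 chord of E minor, so it is the borrowed bIII.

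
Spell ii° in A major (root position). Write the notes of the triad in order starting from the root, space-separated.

B D F

The root, B, is scale degree 2 — the same note in A major and A minor; only the chord quality changes. Stacking thirds in A minor on B gives B–D–F.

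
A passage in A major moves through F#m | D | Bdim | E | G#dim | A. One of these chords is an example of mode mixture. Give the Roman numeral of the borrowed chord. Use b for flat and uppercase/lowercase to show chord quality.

ii°

In A major the diatonic chords are A, Bm, C#m, D, E, F#m, G#dim. F#m, D, E, G#dim and A all belong to that set. Bdim (B–D–F) doesn't fit — on degree 2 A major would have Bm (ii). Bdim is the degree-2 chord of A minor, so it is the borrowed ii°.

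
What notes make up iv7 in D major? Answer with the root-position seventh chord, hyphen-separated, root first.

G-Bb-D-F

The root, G, is scale degree 4 — the same note in D major and D minor; only the chord quality changes. In D minor the chord on G is G–Bb–D–F.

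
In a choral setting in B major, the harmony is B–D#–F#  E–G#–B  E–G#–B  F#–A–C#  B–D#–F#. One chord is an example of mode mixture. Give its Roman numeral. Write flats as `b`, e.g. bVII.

v

B major has the diatonic set B, C#m, D#m, E, F#, G#m, A#dim. B–D#–F# = B and E–G#–B = E are both diatonic. But F#–A–C# is foreign: the diatonic V on degree 5 is F#, whereas F#m comes from B minor. It is labeled v.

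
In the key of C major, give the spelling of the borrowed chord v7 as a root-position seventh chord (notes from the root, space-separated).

v7 is built on scale degree 5, which is G in both C major and its parallel. Stacking thirds in C minor on G gives G–Bb–D–F.

G Bb D F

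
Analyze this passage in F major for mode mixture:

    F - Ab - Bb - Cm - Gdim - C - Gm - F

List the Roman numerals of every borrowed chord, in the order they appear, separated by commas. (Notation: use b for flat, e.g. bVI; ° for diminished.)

bIII, v, ii°

F major has the diatonic set F, Gm, Am, Bb, C, Dm, Edim. F, Bb, C and Gm all belong to that set. But Ab (Ab–C–Eb) is foreign: the diatonic iii on degree 3 is Am, whereas Ab comes from F minor. It is labeled bIII. But Cm (C–Eb–G) is foreign: the diatonic V on degree 5 is C, whereas Cm comes from F minor. It is labeled v. Gdim (G–Bb–Db) is not: scale degree 2 in F major carries Gm (ii). In F minor the chord on that degree is Gdim, so here it functions as ii°, borrowed from the parallel minor.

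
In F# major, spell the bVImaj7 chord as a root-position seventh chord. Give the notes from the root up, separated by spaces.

D F# A C#

The root of bVImaj7 is the lowered 6th degree: D# becomes D. Stacking thirds in F# minor on D gives D–F#–A–C#.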